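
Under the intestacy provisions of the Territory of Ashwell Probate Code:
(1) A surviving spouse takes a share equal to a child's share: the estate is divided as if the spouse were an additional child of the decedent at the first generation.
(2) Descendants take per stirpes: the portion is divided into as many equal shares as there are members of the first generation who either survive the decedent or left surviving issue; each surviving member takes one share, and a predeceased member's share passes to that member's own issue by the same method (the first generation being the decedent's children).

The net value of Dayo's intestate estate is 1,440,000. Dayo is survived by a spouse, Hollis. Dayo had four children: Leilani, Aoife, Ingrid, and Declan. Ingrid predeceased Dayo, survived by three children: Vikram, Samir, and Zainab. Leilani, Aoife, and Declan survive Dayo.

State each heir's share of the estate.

The spouse counts as an additional share at the children's level, so there are 5 primary shares of 288,000. Hollis takes one such share (288,000).
The children's combined portion (1,152,000) is divided into 4 shares of 288,000: Leilani, Aoife, and Declan each take 288,000; Ingrid's 288,000 share passes to Ingrid's issue.
Ingrid's share (288,000) is divided into 3 shares of 96,000: Vikram, Samir, and Zainab each take 96,000.

Hollis: 288,000; Leilani: 288,000; Aoife: 288,000; Vikram: 96,000; Samir: 96,000; Zainab: 96,000; Declan: 288,000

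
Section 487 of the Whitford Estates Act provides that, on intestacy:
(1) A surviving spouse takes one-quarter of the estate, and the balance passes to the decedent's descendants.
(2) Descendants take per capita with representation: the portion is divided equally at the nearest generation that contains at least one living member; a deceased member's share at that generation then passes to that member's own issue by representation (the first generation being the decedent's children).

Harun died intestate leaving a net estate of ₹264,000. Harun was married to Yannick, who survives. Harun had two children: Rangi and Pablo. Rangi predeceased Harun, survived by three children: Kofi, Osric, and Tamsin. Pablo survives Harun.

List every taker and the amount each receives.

Yannick: ₹66,000; Kofi: ₹33,000; Osric: ₹33,000; Tamsin: ₹33,000; Pablo: ₹99,000

Yannick takes one-quarter of ₹264,000 = ₹66,000. The remaining ₹198,000 passes to the descendants.
The descendants' portion (₹198,000) is divided into 2 shares of ₹99,000: Pablo takes ₹99,000; Rangi's ₹99,000 share passes to Rangi's issue.
Rangi's share (₹99,000) is divided into 3 shares of ₹33,000: Kofi, Osric, and Tamsin each take ₹33,000.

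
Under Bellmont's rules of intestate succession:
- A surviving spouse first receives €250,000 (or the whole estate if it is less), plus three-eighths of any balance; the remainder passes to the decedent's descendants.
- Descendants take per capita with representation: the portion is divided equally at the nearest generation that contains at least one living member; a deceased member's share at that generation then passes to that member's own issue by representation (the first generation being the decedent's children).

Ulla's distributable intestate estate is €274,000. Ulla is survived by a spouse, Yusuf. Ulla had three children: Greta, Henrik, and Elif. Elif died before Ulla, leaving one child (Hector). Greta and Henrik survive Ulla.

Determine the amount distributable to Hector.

Yusuf first takes €250,000, leaving a balance of €24,000. Yusuf then takes three-eighths of the balance (€9,000), for a total of €259,000. The remaining €15,000 passes to the descendants.
The descendants' portion (€15,000) is divided into 3 shares of €5,000: Greta and Henrik each take €5,000; Elif's €5,000 share passes to Elif's issue.
Elif's share (€5,000) passes entirely to Hector.

Hector receives €5,000.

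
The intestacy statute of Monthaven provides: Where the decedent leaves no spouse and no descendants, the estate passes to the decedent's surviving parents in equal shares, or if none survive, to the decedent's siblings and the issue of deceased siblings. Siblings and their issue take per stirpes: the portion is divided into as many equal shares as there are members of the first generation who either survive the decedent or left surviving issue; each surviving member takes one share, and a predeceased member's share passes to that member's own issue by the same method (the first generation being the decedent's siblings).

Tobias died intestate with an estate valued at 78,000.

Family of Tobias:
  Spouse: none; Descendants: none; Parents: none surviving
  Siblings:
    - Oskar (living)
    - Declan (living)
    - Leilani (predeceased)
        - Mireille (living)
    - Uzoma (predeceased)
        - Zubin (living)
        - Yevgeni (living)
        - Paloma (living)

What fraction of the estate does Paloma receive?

Paloma receives 1/12 of the estate.

The entire 78,000 passes to the siblings and their issue.
That amount (78,000) is divided into 4 shares of 19,500: Oskar and Declan each take 19,500; Leilani's 19,500 share passes to Leilani's issue; Uzoma's 19,500 share passes to Uzoma's issue.
Leilani's share (19,500) passes entirely to Mireille.
Uzoma's share (19,500) is divided into 3 shares of 6,500: Zubin, Yevgeni, and Paloma each take 6,500.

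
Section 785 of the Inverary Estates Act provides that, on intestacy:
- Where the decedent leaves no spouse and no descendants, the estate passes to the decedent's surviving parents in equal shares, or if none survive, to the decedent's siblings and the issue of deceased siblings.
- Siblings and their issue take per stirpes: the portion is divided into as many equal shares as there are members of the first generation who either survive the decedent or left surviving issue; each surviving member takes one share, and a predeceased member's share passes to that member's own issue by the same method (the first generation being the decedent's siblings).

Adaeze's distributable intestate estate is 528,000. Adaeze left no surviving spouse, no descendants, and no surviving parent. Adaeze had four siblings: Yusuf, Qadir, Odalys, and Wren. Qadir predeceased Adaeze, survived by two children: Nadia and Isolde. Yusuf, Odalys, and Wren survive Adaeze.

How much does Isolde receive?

The entire 528,000 passes to the siblings and their issue.
That amount (528,000) is divided into 4 shares of 132,000: Yusuf, Odalys, and Wren each take 132,000; Qadir's 132,000 share passes to Qadir's issue.
Qadir's share (132,000) is divided into 2 shares of 66,000: Nadia and Isolde each take 66,000.

Isolde receives 66,000.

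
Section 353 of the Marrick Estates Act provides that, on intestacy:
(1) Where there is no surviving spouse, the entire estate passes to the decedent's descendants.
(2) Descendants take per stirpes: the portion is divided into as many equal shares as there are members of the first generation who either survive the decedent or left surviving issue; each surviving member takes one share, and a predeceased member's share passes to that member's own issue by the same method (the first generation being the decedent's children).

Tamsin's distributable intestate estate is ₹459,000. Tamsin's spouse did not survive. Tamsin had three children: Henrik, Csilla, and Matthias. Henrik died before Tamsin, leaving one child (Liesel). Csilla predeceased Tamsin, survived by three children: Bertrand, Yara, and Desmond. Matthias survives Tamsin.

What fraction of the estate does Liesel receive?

Liesel receives 1/3 of the estate.

The entire ₹459,000 passes to the descendants.
That amount (₹459,000) is divided into 3 shares of ₹153,000: Matthias takes ₹153,000; Henrik's ₹153,000 share passes to Henrik's issue; Csilla's ₹153,000 share passes to Csilla's issue.
Henrik's share (₹153,000) passes entirely to Liesel.
Csilla's share (₹153,000) is divided into 3 shares of ₹51,000: Bertrand, Yara, and Desmond each take ₹51,000.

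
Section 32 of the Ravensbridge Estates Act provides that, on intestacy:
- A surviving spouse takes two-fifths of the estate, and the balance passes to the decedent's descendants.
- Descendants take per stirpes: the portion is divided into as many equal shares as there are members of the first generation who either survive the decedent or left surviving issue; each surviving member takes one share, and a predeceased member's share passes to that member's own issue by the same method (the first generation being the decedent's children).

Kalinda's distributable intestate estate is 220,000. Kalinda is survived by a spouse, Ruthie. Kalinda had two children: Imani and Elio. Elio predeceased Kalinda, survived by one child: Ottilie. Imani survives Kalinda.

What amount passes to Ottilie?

Ruthie takes two-fifths of 220,000 = 88,000. The remaining 132,000 passes to the descendants.
The descendants' portion (132,000) is divided into 2 shares of 66,000: Imani takes 66,000; Elio's 66,000 share passes to Elio's issue.
Elio's share (66,000) passes entirely to Ottilie.

Ottilie receives 66,000.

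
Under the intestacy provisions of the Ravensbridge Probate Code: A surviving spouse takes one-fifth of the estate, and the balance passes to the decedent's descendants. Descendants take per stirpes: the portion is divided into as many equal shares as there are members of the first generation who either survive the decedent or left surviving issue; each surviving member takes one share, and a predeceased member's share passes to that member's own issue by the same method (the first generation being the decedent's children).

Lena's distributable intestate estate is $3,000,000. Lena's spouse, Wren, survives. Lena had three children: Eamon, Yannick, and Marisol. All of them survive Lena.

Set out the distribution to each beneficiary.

Wren takes one-fifth of $3,000,000 = $600,000. The remaining $2,400,000 passes to the descendants.
The descendants' portion ($2,400,000) is divided into 3 shares of $800,000: Eamon, Yannick, and Marisol each take $800,000.

Wren: $600,000; Eamon: $800,000; Yannick: $800,000; Marisol: $800,000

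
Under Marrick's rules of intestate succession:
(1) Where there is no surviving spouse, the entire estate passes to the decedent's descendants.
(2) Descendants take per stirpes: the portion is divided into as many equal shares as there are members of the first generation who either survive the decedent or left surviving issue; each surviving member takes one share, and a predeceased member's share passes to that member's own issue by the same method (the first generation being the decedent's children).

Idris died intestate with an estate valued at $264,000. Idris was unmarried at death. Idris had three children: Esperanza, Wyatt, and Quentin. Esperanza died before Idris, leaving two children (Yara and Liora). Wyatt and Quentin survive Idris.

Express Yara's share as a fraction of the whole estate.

The entire $264,000 passes to the descendants.
That amount ($264,000) is divided into 3 shares of $88,000: Wyatt and Quentin each take $88,000; Esperanza's $88,000 share passes to Esperanza's issue.
Esperanza's share ($88,000) is divided into 2 shares of $44,000: Yara and Liora each take $44,000.

Yara receives 1/6 of the estate.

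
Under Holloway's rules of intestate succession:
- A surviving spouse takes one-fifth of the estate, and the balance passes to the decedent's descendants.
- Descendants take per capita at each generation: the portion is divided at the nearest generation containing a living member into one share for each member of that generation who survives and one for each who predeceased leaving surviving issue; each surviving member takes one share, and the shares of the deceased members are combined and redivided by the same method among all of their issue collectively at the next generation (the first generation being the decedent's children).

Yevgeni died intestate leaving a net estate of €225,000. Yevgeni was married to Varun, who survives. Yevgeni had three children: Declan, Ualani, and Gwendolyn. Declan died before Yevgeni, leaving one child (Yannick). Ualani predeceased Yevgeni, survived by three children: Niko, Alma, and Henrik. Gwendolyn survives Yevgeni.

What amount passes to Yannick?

Varun takes one-fifth of €225,000 = €45,000. The remaining €180,000 passes to the descendants.
The descendants' portion (€180,000) is divided at the children's generation into 3 shares of €60,000. Gwendolyn takes €60,000. The 2 shares of the deceased (Declan and Ualani) are combined into a pool of €120,000.
That pool (€120,000) is divided at the grandchildren's generation equally among Yannick, Niko, Alma, and Henrik: €30,000 each.

Yannick receives €30,000.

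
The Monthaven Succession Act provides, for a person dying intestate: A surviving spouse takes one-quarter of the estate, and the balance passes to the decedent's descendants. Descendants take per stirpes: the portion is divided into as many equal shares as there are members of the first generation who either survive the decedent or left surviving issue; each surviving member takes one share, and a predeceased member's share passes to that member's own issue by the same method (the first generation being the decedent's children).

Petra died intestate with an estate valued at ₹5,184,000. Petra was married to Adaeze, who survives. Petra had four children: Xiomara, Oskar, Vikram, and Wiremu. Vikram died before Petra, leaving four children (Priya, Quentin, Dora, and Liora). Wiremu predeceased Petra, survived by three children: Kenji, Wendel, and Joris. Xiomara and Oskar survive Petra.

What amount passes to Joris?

Joris receives ₹324,000.

Adaeze takes one-quarter of ₹5,184,000 = ₹1,296,000. The remaining ₹3,888,000 passes to the descendants.
The descendants' portion (₹3,888,000) is divided into 4 shares of ₹972,000: Xiomara and Oskar each take ₹972,000; Vikram's ₹972,000 share passes to Vikram's issue; Wiremu's ₹972,000 share passes to Wiremu's issue.
Vikram's share (₹972,000) is divided into 4 shares of ₹243,000: Priya, Quentin, Dora, and Liora each take ₹243,000.
Wiremu's share (₹972,000) is divided into 3 shares of ₹324,000: Kenji, Wendel, and Joris each take ₹324,000.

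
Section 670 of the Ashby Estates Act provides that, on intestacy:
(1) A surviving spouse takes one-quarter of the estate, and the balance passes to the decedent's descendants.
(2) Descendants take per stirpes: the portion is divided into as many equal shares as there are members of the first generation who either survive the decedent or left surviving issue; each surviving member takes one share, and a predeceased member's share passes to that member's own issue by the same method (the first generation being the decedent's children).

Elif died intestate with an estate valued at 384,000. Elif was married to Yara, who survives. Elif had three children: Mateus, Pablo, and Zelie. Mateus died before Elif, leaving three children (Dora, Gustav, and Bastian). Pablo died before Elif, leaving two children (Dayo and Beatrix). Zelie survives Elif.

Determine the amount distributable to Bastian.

Bastian receives 32,000.

Yara takes one-quarter of 384,000 = 96,000. The remaining 288,000 passes to the descendants.
The descendants' portion (288,000) is divided into 3 shares of 96,000: Zelie takes 96,000; Mateus's 96,000 share passes to Mateus's issue; Pablo's 96,000 share passes to Pablo's issue.
Mateus's share (96,000) is divided into 3 shares of 32,000: Dora, Gustav, and Bastian each take 32,000.
Pablo's share (96,000) is divided into 2 shares of 48,000: Dayo and Beatrix each take 48,000.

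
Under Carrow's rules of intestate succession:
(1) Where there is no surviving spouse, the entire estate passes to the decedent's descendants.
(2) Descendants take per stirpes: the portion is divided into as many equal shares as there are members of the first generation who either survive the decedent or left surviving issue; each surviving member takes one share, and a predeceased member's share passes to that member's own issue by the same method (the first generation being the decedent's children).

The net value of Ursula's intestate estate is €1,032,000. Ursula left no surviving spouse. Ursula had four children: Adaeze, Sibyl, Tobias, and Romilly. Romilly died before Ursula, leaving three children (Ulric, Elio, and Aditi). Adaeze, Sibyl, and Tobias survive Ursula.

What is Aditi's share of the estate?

The entire €1,032,000 passes to the descendants.
That amount (€1,032,000) is divided into 4 shares of €258,000: Adaeze, Sibyl, and Tobias each take €258,000; Romilly's €258,000 share passes to Romilly's issue.
Romilly's share (€258,000) is divided into 3 shares of €86,000: Ulric, Elio, and Aditi each take €86,000.

Aditi receives €86,000.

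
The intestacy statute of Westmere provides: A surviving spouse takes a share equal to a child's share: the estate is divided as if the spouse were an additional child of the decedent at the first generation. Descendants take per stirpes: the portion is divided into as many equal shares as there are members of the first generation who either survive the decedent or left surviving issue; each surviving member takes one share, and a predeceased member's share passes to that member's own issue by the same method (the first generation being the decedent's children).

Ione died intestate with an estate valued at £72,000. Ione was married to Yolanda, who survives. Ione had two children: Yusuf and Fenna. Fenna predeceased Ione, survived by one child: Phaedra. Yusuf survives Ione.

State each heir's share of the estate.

The spouse counts as an additional share at the children's level, so there are 3 primary shares of £24,000. Yolanda takes one such share (£24,000).
The children's combined portion (£48,000) is divided into 2 shares of £24,000: Yusuf takes £24,000; Fenna's £24,000 share passes to Fenna's issue.
Fenna's share (£24,000) passes entirely to Phaedra.

Yolanda: £24,000; Yusuf: £24,000; Phaedra: £24,000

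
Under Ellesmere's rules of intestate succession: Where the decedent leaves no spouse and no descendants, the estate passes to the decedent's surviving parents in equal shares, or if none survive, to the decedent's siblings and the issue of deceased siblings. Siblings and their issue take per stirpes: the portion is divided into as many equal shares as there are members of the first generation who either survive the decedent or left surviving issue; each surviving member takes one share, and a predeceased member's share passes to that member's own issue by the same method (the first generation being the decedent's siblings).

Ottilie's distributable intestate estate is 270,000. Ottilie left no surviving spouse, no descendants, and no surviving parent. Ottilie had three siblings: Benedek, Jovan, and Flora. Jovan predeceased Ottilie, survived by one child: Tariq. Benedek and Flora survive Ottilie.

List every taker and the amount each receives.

Benedek: 90,000; Tariq: 90,000; Flora: 90,000

The entire 270,000 passes to the siblings and their issue.
That amount (270,000) is divided into 3 shares of 90,000: Benedek and Flora each take 90,000; Jovan's 90,000 share passes to Jovan's issue.
Jovan's share (90,000) passes entirely to Tariq.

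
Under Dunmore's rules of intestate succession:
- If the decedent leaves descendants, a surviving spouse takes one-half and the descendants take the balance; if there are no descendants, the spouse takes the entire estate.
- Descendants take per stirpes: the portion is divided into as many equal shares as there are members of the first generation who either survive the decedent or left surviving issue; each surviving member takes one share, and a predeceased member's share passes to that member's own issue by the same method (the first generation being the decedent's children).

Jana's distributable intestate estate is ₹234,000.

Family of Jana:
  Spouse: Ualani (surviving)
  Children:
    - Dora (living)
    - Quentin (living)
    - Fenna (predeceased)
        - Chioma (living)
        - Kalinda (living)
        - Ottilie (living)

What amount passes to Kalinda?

Kalinda receives ₹13,000.

Ualani takes one-half of ₹234,000 = ₹117,000. The remaining ₹117,000 passes to the descendants.
The descendants' portion (₹117,000) is divided into 3 shares of ₹39,000: Dora and Quentin each take ₹39,000; Fenna's ₹39,000 share passes to Fenna's issue.
Fenna's share (₹39,000) is divided into 3 shares of ₹13,000: Chioma, Kalinda, and Ottilie each take ₹13,000.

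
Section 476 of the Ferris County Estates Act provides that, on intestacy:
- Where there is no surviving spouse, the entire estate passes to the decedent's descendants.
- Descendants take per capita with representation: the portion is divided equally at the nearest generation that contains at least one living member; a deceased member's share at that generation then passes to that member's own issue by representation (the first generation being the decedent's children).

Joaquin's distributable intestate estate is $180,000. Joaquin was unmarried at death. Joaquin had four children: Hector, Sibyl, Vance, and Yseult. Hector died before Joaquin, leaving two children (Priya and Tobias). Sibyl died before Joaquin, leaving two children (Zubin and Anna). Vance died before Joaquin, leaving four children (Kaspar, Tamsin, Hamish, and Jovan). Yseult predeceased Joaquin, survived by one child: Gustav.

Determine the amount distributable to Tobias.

Tobias receives $20,000.

The entire $180,000 passes to the descendants.
No child survives, so the initial division is made at the grandchildren's generation.
That amount ($180,000) is divided into 9 shares of $20,000: Priya, Tobias, Zubin, Anna, Kaspar, Tamsin, Hamish, Jovan, and Gustav each take $20,000.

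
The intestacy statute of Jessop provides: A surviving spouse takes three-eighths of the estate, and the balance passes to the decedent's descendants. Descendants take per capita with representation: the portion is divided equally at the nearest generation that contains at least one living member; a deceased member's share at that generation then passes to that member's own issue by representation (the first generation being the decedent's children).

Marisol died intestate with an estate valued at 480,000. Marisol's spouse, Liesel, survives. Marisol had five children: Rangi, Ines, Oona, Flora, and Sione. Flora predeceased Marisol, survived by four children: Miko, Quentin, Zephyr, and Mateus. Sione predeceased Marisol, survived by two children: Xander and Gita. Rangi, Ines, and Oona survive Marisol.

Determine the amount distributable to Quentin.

Quentin receives 15,000.

Liesel takes three-eighths of 480,000 = 180,000. The remaining 300,000 passes to the descendants.
The descendants' portion (300,000) is divided into 5 shares of 60,000: Rangi, Ines, and Oona each take 60,000; Flora's 60,000 share passes to Flora's issue; Sione's 60,000 share passes to Sione's issue.
Flora's share (60,000) is divided into 4 shares of 15,000: Miko, Quentin, Zephyr, and Mateus each take 15,000.
Sione's share (60,000) is divided into 2 shares of 30,000: Xander and Gita each take 30,000.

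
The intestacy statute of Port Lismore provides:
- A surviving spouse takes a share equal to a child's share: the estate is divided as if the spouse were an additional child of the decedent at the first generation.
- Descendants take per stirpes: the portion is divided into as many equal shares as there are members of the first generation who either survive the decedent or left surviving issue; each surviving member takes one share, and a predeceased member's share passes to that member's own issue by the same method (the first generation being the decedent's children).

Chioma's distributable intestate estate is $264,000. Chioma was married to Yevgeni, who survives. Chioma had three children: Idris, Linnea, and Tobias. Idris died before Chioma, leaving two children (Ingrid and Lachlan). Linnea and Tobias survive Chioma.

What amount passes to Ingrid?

Ingrid receives $33,000.

The spouse counts as an additional share at the children's level, so there are 4 primary shares of $66,000. Yevgeni takes one such share ($66,000).
The children's combined portion ($198,000) is divided into 3 shares of $66,000: Linnea and Tobias each take $66,000; Idris's $66,000 share passes to Idris's issue.
Idris's share ($66,000) is divided into 2 shares of $33,000: Ingrid and Lachlan each take $33,000.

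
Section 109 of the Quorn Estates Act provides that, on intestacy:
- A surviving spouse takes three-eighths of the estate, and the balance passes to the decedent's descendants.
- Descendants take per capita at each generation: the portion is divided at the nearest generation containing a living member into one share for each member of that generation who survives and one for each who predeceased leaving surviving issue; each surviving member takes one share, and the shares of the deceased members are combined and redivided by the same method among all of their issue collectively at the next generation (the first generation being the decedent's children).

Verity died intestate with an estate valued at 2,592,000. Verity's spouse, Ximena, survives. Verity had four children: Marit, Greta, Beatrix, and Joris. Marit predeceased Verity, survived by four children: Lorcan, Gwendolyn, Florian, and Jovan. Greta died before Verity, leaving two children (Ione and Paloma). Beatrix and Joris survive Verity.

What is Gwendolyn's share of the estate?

Ximena takes three-eighths of 2,592,000 = 972,000. The remaining 1,620,000 passes to the descendants.
The descendants' portion (1,620,000) is divided at the children's generation into 4 shares of 405,000. Beatrix and Joris each take 405,000. The 2 shares of the deceased (Marit and Greta) are combined into a pool of 810,000.
That pool (810,000) is divided at the grandchildren's generation equally among Lorcan, Gwendolyn, Florian, Jovan, Ione, and Paloma: 135,000 each.

Gwendolyn receives 135,000.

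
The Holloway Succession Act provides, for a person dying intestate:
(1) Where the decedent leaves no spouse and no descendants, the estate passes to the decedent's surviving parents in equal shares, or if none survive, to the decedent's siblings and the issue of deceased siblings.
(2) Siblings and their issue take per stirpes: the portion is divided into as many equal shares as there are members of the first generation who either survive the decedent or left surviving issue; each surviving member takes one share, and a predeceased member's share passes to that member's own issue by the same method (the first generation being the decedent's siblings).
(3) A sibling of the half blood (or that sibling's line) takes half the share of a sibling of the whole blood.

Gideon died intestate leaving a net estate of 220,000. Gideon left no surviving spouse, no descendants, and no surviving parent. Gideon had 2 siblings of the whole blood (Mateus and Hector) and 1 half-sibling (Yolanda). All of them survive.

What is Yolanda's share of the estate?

Yolanda receives 44,000.

The entire 220,000 passes to the siblings and their issue.
Counting each half-blood sibling's line as half a unit, there are 5/2 units in 220,000, so one unit is 88,000. Whole-blood lines (Mateus and Hector) take 88,000 each; half-blood lines (Yolanda) take 44,000 each.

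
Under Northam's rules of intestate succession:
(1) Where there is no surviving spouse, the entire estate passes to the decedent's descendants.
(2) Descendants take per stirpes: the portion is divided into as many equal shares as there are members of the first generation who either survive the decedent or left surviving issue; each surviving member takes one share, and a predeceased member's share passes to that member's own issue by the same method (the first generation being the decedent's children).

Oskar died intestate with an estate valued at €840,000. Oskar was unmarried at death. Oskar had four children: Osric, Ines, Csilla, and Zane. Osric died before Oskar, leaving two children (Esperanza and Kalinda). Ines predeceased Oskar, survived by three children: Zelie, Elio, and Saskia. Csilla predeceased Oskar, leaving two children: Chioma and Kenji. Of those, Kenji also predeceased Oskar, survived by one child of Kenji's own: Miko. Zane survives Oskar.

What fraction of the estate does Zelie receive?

The entire €840,000 passes to the descendants.
That amount (€840,000) is divided into 4 shares of €210,000: Zane takes €210,000; Osric's €210,000 share passes to Osric's issue; Ines's €210,000 share passes to Ines's issue; Csilla's €210,000 share passes to Csilla's issue.
Osric's share (€210,000) is divided into 2 shares of €105,000: Esperanza and Kalinda each take €105,000.
Ines's share (€210,000) is divided into 3 shares of €70,000: Zelie, Elio, and Saskia each take €70,000.
Csilla's share (€210,000) is divided into 2 shares of €105,000: Chioma takes €105,000; Kenji's €105,000 share passes to Kenji's issue.
Kenji's share (€105,000) passes entirely to Miko.

Zelie receives 1/12 of the estate.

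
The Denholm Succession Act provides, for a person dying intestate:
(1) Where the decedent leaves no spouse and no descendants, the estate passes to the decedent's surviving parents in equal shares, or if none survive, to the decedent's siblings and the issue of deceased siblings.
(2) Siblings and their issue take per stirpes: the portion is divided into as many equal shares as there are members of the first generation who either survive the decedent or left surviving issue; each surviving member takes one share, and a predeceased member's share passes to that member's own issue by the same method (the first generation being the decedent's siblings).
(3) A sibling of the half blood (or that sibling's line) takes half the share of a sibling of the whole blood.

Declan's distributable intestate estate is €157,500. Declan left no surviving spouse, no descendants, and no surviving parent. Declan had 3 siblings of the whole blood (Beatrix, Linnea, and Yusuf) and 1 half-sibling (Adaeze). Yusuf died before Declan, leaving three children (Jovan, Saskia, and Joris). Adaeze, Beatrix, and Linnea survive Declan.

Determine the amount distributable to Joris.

Joris receives €15,000.

The entire €157,500 passes to the siblings and their issue.
Counting each half-blood sibling's line as half a unit, there are 7/2 units in €157,500, so one unit is €45,000. Whole-blood lines (Beatrix, Linnea, and Yusuf) take €45,000 each; half-blood lines (Adaeze) take €22,500 each.
Yusuf's share (€45,000) is divided into 3 shares of €15,000: Jovan, Saskia, and Joris each take €15,000.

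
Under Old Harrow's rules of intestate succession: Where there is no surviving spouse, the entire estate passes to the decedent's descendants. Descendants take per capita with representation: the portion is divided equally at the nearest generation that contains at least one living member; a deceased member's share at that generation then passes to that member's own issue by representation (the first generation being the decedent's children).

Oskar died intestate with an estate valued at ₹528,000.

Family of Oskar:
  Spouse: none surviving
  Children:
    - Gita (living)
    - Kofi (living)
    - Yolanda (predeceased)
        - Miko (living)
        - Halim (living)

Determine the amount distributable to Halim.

The entire ₹528,000 passes to the descendants.
That amount (₹528,000) is divided into 3 shares of ₹176,000: Gita and Kofi each take ₹176,000; Yolanda's ₹176,000 share passes to Yolanda's issue.
Yolanda's share (₹176,000) is divided into 2 shares of ₹88,000: Miko and Halim each take ₹88,000.

Halim receives ₹88,000.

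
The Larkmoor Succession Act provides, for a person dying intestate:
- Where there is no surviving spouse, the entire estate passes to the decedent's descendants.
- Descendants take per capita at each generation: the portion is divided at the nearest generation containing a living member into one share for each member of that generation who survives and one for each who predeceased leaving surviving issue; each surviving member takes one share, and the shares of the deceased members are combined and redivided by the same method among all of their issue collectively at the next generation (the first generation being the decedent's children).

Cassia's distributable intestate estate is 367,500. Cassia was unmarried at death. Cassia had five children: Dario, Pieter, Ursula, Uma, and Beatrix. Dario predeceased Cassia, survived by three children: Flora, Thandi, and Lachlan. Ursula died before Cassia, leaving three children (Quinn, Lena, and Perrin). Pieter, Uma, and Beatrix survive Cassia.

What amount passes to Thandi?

Thandi receives 24,500.

The entire 367,500 passes to the descendants.
That amount (367,500) is divided at the children's generation into 5 shares of 73,500. Pieter, Uma, and Beatrix each take 73,500. The 2 shares of the deceased (Dario and Ursula) are combined into a pool of 147,000.
That pool (147,000) is divided at the grandchildren's generation equally among Flora, Thandi, Lachlan, Quinn, Lena, and Perrin: 24,500 each.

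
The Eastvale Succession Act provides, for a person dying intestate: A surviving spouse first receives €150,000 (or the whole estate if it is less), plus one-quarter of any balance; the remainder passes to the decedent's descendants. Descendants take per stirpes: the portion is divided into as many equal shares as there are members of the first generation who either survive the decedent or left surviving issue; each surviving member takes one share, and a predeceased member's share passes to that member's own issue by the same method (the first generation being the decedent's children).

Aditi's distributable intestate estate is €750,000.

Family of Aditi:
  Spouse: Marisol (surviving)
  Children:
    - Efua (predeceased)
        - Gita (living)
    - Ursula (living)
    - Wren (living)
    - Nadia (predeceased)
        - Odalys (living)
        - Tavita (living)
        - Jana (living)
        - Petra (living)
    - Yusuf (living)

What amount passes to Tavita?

Marisol first takes €150,000, leaving a balance of €600,000. Marisol then takes one-quarter of the balance (€150,000), for a total of €300,000. The remaining €450,000 passes to the descendants.
The descendants' portion (€450,000) is divided into 5 shares of €90,000: Ursula, Wren, and Yusuf each take €90,000; Efua's €90,000 share passes to Efua's issue; Nadia's €90,000 share passes to Nadia's issue.
Efua's share (€90,000) passes entirely to Gita.
Nadia's share (€90,000) is divided into 4 shares of €22,500: Odalys, Tavita, Jana, and Petra each take €22,500.

Tavita receives €22,500.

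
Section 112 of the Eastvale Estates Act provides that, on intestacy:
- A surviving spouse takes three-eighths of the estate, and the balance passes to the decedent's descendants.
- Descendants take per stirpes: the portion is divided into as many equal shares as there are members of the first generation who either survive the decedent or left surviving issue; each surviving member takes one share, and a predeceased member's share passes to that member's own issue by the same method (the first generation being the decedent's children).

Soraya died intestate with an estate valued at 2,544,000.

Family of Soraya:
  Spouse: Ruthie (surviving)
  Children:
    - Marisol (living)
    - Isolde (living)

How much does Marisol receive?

Marisol receives 795,000.

Ruthie takes three-eighths of 2,544,000 = 954,000. The remaining 1,590,000 passes to the descendants.
The descendants' portion (1,590,000) is divided into 2 shares of 795,000: Marisol and Isolde each take 795,000.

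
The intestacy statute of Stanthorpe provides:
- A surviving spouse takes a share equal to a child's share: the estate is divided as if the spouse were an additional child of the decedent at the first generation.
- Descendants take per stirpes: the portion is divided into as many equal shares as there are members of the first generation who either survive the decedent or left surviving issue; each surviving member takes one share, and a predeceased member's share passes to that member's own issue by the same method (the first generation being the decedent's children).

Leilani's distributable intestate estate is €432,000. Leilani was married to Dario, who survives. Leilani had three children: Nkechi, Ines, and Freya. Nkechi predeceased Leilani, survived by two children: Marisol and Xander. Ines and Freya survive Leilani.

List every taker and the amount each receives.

Dario: €108,000; Marisol: €54,000; Xander: €54,000; Ines: €108,000; Freya: €108,000

The spouse counts as an additional share at the children's level, so there are 4 primary shares of €108,000. Dario takes one such share (€108,000).
The children's combined portion (€324,000) is divided into 3 shares of €108,000: Ines and Freya each take €108,000; Nkechi's €108,000 share passes to Nkechi's issue.
Nkechi's share (€108,000) is divided into 2 shares of €54,000: Marisol and Xander each take €54,000.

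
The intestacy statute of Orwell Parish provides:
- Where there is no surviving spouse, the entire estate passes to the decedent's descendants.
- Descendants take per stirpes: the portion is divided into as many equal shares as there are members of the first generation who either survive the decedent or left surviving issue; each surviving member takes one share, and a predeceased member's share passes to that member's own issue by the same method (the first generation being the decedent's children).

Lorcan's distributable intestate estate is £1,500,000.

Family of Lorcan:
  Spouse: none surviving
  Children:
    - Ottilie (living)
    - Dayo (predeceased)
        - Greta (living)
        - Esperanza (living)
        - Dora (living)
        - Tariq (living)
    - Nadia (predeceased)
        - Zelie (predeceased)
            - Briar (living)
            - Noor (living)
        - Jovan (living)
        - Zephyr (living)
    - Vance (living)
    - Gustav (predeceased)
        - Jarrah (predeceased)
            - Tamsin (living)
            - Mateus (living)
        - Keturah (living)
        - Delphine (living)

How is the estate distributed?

The entire £1,500,000 passes to the descendants.
That amount (£1,500,000) is divided into 5 shares of £300,000: Ottilie and Vance each take £300,000; Dayo's £300,000 share passes to Dayo's issue; Nadia's £300,000 share passes to Nadia's issue; Gustav's £300,000 share passes to Gustav's issue.
Dayo's share (£300,000) is divided into 4 shares of £75,000: Greta, Esperanza, Dora, and Tariq each take £75,000.
Nadia's share (£300,000) is divided into 3 shares of £100,000: Jovan and Zephyr each take £100,000; Zelie's £100,000 share passes to Zelie's issue.
Zelie's share (£100,000) is divided into 2 shares of £50,000: Briar and Noor each take £50,000.
Gustav's share (£300,000) is divided into 3 shares of £100,000: Keturah and Delphine each take £100,000; Jarrah's £100,000 share passes to Jarrah's issue.
Jarrah's share (£100,000) is divided into 2 shares of £50,000: Tamsin and Mateus each take £50,000.

Ottilie: £300,000; Greta: £75,000; Esperanza: £75,000; Dora: £75,000; Tariq: £75,000; Briar: £50,000; Noor: £50,000; Jovan: £100,000; Zephyr: £100,000; Vance: £300,000; Tamsin: £50,000; Mateus: £50,000; Keturah: £100,000; Delphine: £100,000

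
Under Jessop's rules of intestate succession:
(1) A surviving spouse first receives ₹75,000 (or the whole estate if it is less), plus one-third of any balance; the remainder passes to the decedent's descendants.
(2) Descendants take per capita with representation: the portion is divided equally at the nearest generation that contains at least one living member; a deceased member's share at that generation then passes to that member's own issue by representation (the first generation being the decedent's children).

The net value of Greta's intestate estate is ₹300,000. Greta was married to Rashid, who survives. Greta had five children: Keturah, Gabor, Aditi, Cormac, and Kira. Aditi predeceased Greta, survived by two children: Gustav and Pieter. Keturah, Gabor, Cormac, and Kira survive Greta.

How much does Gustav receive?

Gustav receives ₹15,000.

Rashid first takes ₹75,000, leaving a balance of ₹225,000. Rashid then takes one-third of the balance (₹75,000), for a total of ₹150,000. The remaining ₹150,000 passes to the descendants.
The descendants' portion (₹150,000) is divided into 5 shares of ₹30,000: Keturah, Gabor, Cormac, and Kira each take ₹30,000; Aditi's ₹30,000 share passes to Aditi's issue.
Aditi's share (₹30,000) is divided into 2 shares of ₹15,000: Gustav and Pieter each take ₹15,000.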